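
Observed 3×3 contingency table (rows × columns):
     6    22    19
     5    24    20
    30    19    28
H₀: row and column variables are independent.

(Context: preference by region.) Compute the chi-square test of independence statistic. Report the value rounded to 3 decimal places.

Row totals [47, 49, 77], col totals [41, 65, 67], n=173
χ² = (6−11.14)²/11.14 + (22−17.66)²/17.66 + (19−18.20)²/18.20 + (5−11.61)²/11.61 + (24−18.41)²/18.41 + (20−18.98)²/18.98 + (30−18.25)²/18.25 + (19−28.93)²/28.93 + (28−29.82)²/29.82 = 20.0780
df = 4

test statistic = 20.078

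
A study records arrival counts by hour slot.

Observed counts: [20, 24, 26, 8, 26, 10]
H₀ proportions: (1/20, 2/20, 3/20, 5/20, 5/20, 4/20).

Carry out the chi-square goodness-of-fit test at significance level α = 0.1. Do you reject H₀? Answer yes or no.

n = 114; E_i = n·p_i = [5.70, 11.40, 17.10, 28.50, 28.50, 22.80]
χ² = (20−5.70)²/5.70 + (24−11.40)²/11.40 + (26−17.10)²/17.10 + (8−28.50)²/28.50 + (26−28.50)²/28.50 + (10−22.80)²/22.80 = 76.5848
df = 5
p-value (upper-tail) = 0.00000
At α=0.1: p < α → reject H₀

reject H₀: yes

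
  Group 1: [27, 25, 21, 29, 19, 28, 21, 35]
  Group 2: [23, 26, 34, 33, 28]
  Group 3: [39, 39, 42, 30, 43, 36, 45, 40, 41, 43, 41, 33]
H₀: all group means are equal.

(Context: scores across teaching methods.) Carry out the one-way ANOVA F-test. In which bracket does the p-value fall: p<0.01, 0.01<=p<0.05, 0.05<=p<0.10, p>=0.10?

p-value bracket: p<0.01

Group means [25.62, 28.80, 39.33], grand mean 32.840
SSB = Σnᵢ(x̄ᵢ−x̄)² = 1004.018; SSW = ΣΣ(x−x̄ᵢ)² = 491.342
MSB = 1004.018/2 = 502.0092; MSW = 491.342/22 = 22.3337
F = MSB/MSW = 22.4776
df = (2, 22)
p-value (upper-tail) = 0.00000
→ bracket: p<0.01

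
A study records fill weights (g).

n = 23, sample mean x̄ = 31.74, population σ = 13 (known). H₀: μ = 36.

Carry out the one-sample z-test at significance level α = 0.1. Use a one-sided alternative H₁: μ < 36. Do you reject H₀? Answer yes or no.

SE = σ/√n = 13/√23 = 2.7107
z = (x̄−μ₀)/SE = (31.74−36)/2.7107 = -1.5716
p-value (one-sided, H₁ less) = 0.05803
At α=0.1: p < α → reject H₀

reject H₀: yes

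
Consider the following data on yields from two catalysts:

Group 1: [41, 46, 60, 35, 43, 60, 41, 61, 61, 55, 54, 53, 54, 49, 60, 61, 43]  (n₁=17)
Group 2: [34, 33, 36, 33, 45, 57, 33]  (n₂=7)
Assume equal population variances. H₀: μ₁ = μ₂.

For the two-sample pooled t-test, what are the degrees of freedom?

degrees of freedom = 22

df = n₁ + n₂ − 2 = 17 + 7 − 2 = 22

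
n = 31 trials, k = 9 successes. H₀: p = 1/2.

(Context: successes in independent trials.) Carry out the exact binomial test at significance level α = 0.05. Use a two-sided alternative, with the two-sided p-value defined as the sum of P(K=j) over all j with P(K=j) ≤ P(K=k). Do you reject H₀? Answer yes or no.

Exact binomial: n=31, k=9, p₀=1/2=0.5000
P(X=j) = C(n,j)·p₀^j·(1−p₀)^(n−j); p = Σ P(X=j) over j with P(X=j) ≤ P(X=9)
p-value (two-sided) = 0.02945
At α=0.05: p < α → reject H₀

reject H₀: yes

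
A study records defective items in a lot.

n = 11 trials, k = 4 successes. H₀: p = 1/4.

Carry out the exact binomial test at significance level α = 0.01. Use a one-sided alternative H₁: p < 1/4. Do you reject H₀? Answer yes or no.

Exact binomial: n=11, k=4, p₀=1/4=0.2500
P(X≤4) from Σ C(n,i)·p₀^i·(1−p₀)^(n−i)
p-value (one-sided, H₁ less) = 0.88537
At α=0.01: p ≥ α → fail to reject H₀

reject H₀: no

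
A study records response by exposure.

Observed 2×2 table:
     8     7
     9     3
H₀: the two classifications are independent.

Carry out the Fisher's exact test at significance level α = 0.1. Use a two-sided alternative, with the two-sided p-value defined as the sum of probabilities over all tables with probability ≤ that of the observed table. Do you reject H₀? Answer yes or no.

Margins: r₁=15, r₂=12, c₁=17, c₂=10, n=27
p_obs = C(15,8)·C(12,9)/C(27,17); sum pmf over tables with pmf ≤ p_obs
p-value (two-sided) = 0.42441
At α=0.1: p ≥ α → fail to reject H₀

reject H₀: no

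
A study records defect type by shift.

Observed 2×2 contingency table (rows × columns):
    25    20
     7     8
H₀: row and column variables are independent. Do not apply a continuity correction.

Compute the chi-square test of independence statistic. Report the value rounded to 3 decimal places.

Row totals [45, 15], col totals [32, 28], n=60
χ² = (25−24.00)²/24.00 + (20−21.00)²/21.00 + (7−8.00)²/8.00 + (8−7.00)²/7.00 = 0.3571
df = 1

test statistic = 0.357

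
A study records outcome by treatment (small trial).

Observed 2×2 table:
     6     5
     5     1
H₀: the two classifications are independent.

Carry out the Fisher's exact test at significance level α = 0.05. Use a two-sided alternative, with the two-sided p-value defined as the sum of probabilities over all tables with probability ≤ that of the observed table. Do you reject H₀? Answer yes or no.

reject H₀: no

Margins: r₁=11, r₂=6, c₁=11, c₂=6, n=17
p_obs = C(11,6)·C(6,5)/C(17,11); sum pmf over tables with pmf ≤ p_obs
p-value (two-sided) = 0.33339
At α=0.05: p ≥ α → fail to reject H₀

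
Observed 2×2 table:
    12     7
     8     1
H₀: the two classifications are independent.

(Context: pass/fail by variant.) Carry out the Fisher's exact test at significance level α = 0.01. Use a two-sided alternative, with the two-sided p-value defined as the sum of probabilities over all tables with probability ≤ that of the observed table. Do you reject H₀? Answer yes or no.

reject H₀: no

Margins: r₁=19, r₂=9, c₁=20, c₂=8, n=28
p_obs = C(19,12)·C(9,8)/C(28,20); sum pmf over tables with pmf ≤ p_obs
p-value (two-sided) = 0.21435
At α=0.01: p ≥ α → fail to reject H₀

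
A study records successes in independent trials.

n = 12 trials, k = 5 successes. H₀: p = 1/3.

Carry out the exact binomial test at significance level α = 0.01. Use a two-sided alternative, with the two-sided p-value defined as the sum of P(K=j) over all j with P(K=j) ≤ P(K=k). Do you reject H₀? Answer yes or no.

reject H₀: no

Exact binomial: n=12, k=5, p₀=1/3=0.3333
P(X=j) = C(n,j)·p₀^j·(1−p₀)^(n−j); p = Σ P(X=j) over j with P(X=j) ≤ P(X=5)
p-value (two-sided) = 0.54960
At α=0.01: p ≥ α → fail to reject H₀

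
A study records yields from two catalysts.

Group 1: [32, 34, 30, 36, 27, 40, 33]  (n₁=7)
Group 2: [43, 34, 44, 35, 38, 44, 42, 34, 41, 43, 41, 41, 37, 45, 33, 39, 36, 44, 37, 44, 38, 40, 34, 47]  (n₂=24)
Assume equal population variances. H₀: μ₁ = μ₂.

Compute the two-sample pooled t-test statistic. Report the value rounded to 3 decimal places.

test statistic = -3.737

x̄₁=33.143, s₁=4.180, n₁=7
x̄₂=39.750, s₂=4.099, n₂=24
s_p² = [6·4.180² + 23·4.099²]/29 = 16.9433
SE = √(s_p²·(1/7+1/24)) = 1.7682
t = (33.143−39.750)/1.7682 = -3.7367
df = 29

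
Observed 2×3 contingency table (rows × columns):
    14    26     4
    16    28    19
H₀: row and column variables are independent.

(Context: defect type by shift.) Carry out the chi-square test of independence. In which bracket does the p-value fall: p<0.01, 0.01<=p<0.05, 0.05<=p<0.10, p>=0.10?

Row totals [44, 63], col totals [30, 54, 23], n=107
χ² = (14−12.34)²/12.34 + (26−22.21)²/22.21 + (4−9.46)²/9.46 + (16−17.66)²/17.66 + (28−31.79)²/31.79 + (19−13.54)²/13.54 = 6.8316
df = 2
p-value (upper-tail) = 0.03285
→ bracket: 0.01<=p<0.05

p-value bracket: 0.01<=p<0.05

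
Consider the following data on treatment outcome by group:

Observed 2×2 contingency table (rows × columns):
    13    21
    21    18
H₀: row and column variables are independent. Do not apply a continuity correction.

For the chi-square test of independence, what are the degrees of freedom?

df = (r−1)(c−1) = (2−1)·(2−1) = 1

degrees of freedom = 1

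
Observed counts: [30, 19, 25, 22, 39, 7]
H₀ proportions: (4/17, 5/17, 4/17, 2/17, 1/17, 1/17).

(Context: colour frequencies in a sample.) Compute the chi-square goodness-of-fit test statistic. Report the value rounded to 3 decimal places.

n = 142; E_i = n·p_i = [33.41, 41.76, 33.41, 16.71, 8.35, 8.35]
χ² = (30−33.41)²/33.41 + (19−41.76)²/41.76 + (25−33.41)²/33.41 + (22−16.71)²/16.71 + (39−8.35)²/8.35 + (7−8.35)²/8.35 = 129.2158
df = 5

test statistic = 129.216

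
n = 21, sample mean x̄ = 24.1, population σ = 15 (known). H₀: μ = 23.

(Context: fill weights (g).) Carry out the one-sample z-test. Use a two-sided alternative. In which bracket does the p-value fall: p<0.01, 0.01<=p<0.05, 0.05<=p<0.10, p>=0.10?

p-value bracket: p>=0.10

SE = σ/√n = 15/√21 = 3.2733
z = (x̄−μ₀)/SE = (24.1−23)/3.2733 = 0.3361
p-value (two-sided) = 0.73683
→ bracket: p>=0.10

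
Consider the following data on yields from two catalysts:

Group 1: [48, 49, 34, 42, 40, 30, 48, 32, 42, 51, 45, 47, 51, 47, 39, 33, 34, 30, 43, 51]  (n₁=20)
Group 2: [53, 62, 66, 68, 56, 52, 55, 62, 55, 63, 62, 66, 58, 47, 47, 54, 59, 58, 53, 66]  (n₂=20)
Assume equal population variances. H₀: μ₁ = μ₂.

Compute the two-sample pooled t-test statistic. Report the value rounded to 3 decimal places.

test statistic = -7.563

x̄₁=41.800, s₁=7.374, n₁=20
x̄₂=58.100, s₂=6.206, n₂=20
s_p² = [19·7.374² + 19·6.206²]/38 = 46.4474
SE = √(s_p²·(1/20+1/20)) = 2.1552
t = (41.800−58.100)/2.1552 = -7.5632
df = 38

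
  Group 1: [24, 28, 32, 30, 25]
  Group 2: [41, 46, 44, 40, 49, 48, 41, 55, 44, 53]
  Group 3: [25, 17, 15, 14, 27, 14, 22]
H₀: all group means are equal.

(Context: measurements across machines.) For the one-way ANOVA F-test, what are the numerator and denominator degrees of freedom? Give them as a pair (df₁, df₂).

k = 3 groups, N = 22 total
df = (k−1, N−k) = (3−1, 22−3) = (2, 19)

degrees of freedom = [2, 19]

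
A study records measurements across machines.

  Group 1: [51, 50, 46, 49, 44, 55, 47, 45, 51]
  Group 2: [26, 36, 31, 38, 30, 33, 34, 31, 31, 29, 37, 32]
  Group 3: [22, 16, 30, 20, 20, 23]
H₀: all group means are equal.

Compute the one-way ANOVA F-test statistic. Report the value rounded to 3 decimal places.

test statistic = 99.010

Group means [48.67, 32.33, 21.83], grand mean 35.444
SSB = Σnᵢ(x̄ᵢ−x̄)² = 2801.167; SSW = ΣΣ(x−x̄ᵢ)² = 339.500
MSB = 2801.167/2 = 1400.5833; MSW = 339.500/24 = 14.1458
F = MSB/MSW = 99.0103
df = (2, 24)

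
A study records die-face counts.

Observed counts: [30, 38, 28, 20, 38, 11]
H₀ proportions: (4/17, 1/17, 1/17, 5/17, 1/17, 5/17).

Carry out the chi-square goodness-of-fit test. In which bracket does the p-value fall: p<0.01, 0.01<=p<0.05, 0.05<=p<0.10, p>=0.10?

n = 165; E_i = n·p_i = [38.82, 9.71, 9.71, 48.53, 9.71, 48.53]
χ² = (30−38.82)²/38.82 + (38−9.71)²/9.71 + (28−9.71)²/9.71 + (20−48.53)²/48.53 + (38−9.71)²/9.71 + (11−48.53)²/48.53 = 247.2448
df = 5
p-value (upper-tail) = 0.00000
→ bracket: p<0.01

p-value bracket: p<0.01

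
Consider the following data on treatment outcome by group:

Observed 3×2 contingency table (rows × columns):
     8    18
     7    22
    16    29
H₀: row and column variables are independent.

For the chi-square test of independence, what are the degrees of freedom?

degrees of freedom = 2

df = (r−1)(c−1) = (3−1)·(2−1) = 2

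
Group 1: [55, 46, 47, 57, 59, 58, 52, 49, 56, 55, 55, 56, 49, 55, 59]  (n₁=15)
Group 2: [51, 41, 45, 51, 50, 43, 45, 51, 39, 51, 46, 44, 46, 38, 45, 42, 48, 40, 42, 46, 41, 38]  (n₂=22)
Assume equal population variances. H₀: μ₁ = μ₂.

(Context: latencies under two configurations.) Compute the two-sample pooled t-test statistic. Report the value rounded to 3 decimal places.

test statistic = 6.382

x̄₁=53.867, s₁=4.257, n₁=15
x̄₂=44.682, s₂=4.325, n₂=22
s_p² = [14·4.257² + 21·4.325²]/35 = 18.4716
SE = √(s_p²·(1/15+1/22)) = 1.4391
t = (53.867−44.682)/1.4391 = 6.3823
df = 35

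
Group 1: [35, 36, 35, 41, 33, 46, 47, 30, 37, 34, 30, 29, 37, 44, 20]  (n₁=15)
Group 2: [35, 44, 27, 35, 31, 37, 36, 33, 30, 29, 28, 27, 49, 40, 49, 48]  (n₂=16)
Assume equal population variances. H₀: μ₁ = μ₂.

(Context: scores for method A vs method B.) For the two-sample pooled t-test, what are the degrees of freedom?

degrees of freedom = 29

df = n₁ + n₂ − 2 = 15 + 16 − 2 = 29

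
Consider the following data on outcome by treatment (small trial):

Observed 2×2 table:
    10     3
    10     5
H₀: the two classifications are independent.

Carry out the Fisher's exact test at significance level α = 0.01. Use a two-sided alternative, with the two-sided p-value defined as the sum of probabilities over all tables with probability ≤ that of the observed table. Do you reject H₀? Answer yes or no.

reject H₀: no

Margins: r₁=13, r₂=15, c₁=20, c₂=8, n=28
p_obs = C(13,10)·C(15,10)/C(28,20); sum pmf over tables with pmf ≤ p_obs
p-value (two-sided) = 0.68599
At α=0.01: p ≥ α → fail to reject H₀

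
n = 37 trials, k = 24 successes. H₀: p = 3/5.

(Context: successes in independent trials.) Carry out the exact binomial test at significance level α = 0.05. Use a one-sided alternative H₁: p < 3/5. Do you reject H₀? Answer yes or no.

reject H₀: no

Exact binomial: n=37, k=24, p₀=3/5=0.6000
P(X≤24) from Σ C(n,i)·p₀^i·(1−p₀)^(n−i)
p-value (one-sided, H₁ less) = 0.77829
At α=0.05: p ≥ α → fail to reject H₀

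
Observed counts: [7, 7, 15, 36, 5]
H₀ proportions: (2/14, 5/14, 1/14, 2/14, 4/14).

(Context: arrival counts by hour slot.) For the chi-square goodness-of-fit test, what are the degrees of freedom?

df = k − 1 = 5 − 1 = 4

degrees of freedom = 4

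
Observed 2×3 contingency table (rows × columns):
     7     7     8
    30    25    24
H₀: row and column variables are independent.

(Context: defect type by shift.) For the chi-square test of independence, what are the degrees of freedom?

df = (r−1)(c−1) = (2−1)·(3−1) = 2

degrees of freedom = 2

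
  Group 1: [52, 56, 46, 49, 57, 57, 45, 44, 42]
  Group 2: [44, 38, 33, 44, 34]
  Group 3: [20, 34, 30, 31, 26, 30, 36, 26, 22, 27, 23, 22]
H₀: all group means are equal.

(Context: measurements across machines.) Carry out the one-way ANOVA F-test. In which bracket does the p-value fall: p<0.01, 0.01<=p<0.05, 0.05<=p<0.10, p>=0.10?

Group means [49.78, 38.60, 27.25], grand mean 37.231
SSB = Σnᵢ(x̄ᵢ−x̄)² = 2621.610; SSW = ΣΣ(x−x̄ᵢ)² = 671.006
MSB = 2621.610/2 = 1310.8049; MSW = 671.006/23 = 29.1742
F = MSB/MSW = 44.9303
df = (2, 23)
p-value (upper-tail) = 0.00000
→ bracket: p<0.01

p-value bracket: p<0.01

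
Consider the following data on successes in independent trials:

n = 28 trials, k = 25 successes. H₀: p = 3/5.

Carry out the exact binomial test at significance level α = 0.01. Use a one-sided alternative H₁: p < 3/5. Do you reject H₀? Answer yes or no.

Exact binomial: n=28, k=25, p₀=3/5=0.6000
P(X≤25) from Σ C(n,i)·p₀^i·(1−p₀)^(n−i)
p-value (one-sided, H₁ less) = 0.99988
At α=0.01: p ≥ α → fail to reject H₀

reject H₀: no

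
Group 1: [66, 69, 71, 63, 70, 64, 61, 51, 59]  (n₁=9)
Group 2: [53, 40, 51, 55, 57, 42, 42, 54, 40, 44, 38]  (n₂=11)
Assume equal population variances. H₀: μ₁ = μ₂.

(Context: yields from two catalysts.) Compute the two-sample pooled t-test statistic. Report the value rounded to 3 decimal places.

x̄₁=63.778, s₁=6.300, n₁=9
x̄₂=46.909, s₂=7.092, n₂=11
s_p² = [8·6.300² + 10·7.092²]/18 = 45.5814
SE = √(s_p²·(1/9+1/11)) = 3.0345
t = (63.778−46.909)/3.0345 = 5.5589
df = 18

test statistic = 5.559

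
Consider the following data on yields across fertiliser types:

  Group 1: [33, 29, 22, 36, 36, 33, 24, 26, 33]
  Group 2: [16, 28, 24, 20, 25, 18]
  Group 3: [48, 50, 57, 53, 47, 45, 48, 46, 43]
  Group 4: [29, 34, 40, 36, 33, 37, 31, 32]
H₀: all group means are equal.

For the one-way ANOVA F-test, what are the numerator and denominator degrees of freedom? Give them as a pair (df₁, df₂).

k = 4 groups, N = 32 total
df = (k−1, N−k) = (4−1, 32−4) = (3, 28)

degrees of freedom = [3, 28]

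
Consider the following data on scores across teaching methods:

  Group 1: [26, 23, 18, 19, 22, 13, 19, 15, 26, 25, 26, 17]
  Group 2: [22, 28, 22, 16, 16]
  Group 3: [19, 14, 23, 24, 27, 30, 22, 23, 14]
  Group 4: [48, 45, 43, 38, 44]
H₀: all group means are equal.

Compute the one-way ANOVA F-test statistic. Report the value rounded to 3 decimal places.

test statistic = 31.175

Group means [20.75, 20.80, 21.78, 43.60], grand mean 24.742
SSB = Σnᵢ(x̄ᵢ−x̄)² = 2126.130; SSW = ΣΣ(x−x̄ᵢ)² = 613.806
MSB = 2126.130/3 = 708.7100; MSW = 613.806/27 = 22.7335
F = MSB/MSW = 31.1746
df = (3, 27)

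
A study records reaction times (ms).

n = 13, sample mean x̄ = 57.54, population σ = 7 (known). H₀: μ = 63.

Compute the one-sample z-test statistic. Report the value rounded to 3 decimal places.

SE = σ/√n = 7/√13 = 1.9415
z = (x̄−μ₀)/SE = (57.54−63)/1.9415 = -2.8123

test statistic = -2.812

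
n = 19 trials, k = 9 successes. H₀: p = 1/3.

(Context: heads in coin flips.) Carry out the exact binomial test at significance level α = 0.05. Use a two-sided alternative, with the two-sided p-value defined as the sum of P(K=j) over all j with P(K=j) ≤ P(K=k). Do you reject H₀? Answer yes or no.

Exact binomial: n=19, k=9, p₀=1/3=0.3333
P(X=j) = C(n,j)·p₀^j·(1−p₀)^(n−j); p = Σ P(X=j) over j with P(X=j) ≤ P(X=9)
p-value (two-sided) = 0.22481
At α=0.05: p ≥ α → fail to reject H₀

reject H₀: no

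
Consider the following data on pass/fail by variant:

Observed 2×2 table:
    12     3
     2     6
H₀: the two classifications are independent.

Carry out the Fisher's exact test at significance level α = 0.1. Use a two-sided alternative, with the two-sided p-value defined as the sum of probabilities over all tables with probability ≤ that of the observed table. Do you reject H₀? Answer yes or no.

reject H₀: yes

Margins: r₁=15, r₂=8, c₁=14, c₂=9, n=23
p_obs = C(15,12)·C(8,2)/C(23,14); sum pmf over tables with pmf ≤ p_obs
p-value (two-sided) = 0.02276
At α=0.1: p < α → reject H₀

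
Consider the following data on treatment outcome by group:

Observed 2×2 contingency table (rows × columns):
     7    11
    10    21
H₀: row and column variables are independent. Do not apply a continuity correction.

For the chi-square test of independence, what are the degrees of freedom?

degrees of freedom = 1

df = (r−1)(c−1) = (2−1)·(2−1) = 1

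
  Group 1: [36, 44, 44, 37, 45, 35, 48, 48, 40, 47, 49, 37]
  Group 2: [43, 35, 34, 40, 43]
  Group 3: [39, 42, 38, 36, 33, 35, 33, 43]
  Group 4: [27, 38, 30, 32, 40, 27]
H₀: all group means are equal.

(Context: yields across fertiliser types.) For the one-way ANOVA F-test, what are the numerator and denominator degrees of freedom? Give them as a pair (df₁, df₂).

degrees of freedom = [3, 27]

k = 4 groups, N = 31 total
df = (k−1, N−k) = (4−1, 31−4) = (3, 27)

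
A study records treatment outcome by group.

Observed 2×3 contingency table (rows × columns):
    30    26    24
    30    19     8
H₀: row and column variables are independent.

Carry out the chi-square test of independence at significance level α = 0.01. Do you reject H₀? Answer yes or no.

reject H₀: no

Row totals [80, 57], col totals [60, 45, 32], n=137
χ² = (30−35.04)²/35.04 + (26−26.28)²/26.28 + (24−18.69)²/18.69 + (30−24.96)²/24.96 + (19−18.72)²/18.72 + (8−13.31)²/13.31 = 5.3792
df = 2
p-value (upper-tail) = 0.06791
At α=0.01: p ≥ α → fail to reject H₀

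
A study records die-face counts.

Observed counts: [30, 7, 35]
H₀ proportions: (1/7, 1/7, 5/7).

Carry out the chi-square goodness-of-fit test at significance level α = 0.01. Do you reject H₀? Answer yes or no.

n = 72; E_i = n·p_i = [10.29, 10.29, 51.43]
χ² = (30−10.29)²/10.29 + (7−10.29)²/10.29 + (35−51.43)²/51.43 = 44.0833
df = 2
p-value (upper-tail) = 0.00000
At α=0.01: p < α → reject H₀

reject H₀: yes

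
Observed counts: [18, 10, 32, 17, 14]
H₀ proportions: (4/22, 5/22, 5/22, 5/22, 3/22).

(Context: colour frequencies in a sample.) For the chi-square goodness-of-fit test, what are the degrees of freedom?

df = k − 1 = 5 − 1 = 4

degrees of freedom = 4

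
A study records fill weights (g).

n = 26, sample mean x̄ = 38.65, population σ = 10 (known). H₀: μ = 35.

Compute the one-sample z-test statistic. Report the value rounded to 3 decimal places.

SE = σ/√n = 10/√26 = 1.9612
z = (x̄−μ₀)/SE = (38.65−35)/1.9612 = 1.8611

test statistic = 1.861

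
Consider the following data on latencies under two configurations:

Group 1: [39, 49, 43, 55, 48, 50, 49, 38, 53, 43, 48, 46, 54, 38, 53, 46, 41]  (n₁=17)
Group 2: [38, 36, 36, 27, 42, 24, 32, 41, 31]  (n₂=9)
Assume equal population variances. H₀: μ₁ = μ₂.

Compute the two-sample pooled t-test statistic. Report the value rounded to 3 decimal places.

test statistic = 5.278

x̄₁=46.647, s₁=5.578, n₁=17
x̄₂=34.111, s₂=6.112, n₂=9
s_p² = [16·5.578² + 8·6.112²]/24 = 33.1988
SE = √(s_p²·(1/17+1/9)) = 2.3752
t = (46.647−34.111)/2.3752 = 5.2778
df = 24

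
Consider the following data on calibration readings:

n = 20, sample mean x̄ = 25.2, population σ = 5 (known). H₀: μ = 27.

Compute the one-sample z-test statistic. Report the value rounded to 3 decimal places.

SE = σ/√n = 5/√20 = 1.1180
z = (x̄−μ₀)/SE = (25.2−27)/1.1180 = -1.6100

test statistic = -1.610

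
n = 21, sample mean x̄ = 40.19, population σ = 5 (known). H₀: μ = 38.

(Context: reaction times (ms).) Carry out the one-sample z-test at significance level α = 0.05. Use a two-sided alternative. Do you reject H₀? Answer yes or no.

reject H₀: yes

SE = σ/√n = 5/√21 = 1.0911
z = (x̄−μ₀)/SE = (40.19−38)/1.0911 = 2.0072
p-value (two-sided) = 0.04473
At α=0.05: p < α → reject H₀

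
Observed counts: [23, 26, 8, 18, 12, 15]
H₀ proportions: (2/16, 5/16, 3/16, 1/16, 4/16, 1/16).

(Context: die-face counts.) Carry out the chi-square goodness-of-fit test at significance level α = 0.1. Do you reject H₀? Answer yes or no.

reject H₀: yes

n = 102; E_i = n·p_i = [12.75, 31.88, 19.12, 6.38, 25.50, 6.38]
χ² = (23−12.75)²/12.75 + (26−31.88)²/31.88 + (8−19.12)²/19.12 + (18−6.38)²/6.38 + (12−25.50)²/25.50 + (15−6.38)²/6.38 = 55.8092
df = 5
p-value (upper-tail) = 0.00000
At α=0.1: p < α → reject H₀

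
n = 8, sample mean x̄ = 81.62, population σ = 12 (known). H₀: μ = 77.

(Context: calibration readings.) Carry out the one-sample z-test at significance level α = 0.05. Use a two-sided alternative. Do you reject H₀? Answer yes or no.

SE = σ/√n = 12/√8 = 4.2426
z = (x̄−μ₀)/SE = (81.62−77)/4.2426 = 1.0889
p-value (two-sided) = 0.27618
At α=0.05: p ≥ α → fail to reject H₀

reject H₀: no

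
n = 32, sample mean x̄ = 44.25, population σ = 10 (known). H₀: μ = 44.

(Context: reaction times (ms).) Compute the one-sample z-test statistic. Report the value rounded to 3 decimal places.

SE = σ/√n = 10/√32 = 1.7678
z = (x̄−μ₀)/SE = (44.25−44)/1.7678 = 0.1414

test statistic = 0.141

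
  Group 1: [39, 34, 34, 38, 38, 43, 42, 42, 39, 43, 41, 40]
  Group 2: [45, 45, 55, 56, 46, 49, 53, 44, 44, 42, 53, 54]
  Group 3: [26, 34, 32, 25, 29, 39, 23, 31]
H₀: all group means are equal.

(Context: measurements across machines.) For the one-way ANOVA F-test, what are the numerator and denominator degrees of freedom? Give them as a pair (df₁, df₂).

k = 3 groups, N = 32 total
df = (k−1, N−k) = (3−1, 32−3) = (2, 29)

degrees of freedom = [2, 29]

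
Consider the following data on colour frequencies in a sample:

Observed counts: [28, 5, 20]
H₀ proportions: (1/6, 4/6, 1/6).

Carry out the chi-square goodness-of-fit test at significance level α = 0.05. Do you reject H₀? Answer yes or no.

n = 53; E_i = n·p_i = [8.83, 35.33, 8.83]
χ² = (28−8.83)²/8.83 + (5−35.33)²/35.33 + (20−8.83)²/8.83 = 81.7453
df = 2
p-value (upper-tail) = 0.00000
At α=0.05: p < α → reject H₀

reject H₀: yes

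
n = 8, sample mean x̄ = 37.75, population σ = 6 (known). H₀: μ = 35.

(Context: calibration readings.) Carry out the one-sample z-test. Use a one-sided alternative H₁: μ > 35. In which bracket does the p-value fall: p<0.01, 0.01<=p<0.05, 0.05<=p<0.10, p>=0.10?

p-value bracket: 0.05<=p<0.10

SE = σ/√n = 6/√8 = 2.1213
z = (x̄−μ₀)/SE = (37.75−35)/2.1213 = 1.2964
p-value (one-sided, H₁ greater) = 0.09743
→ bracket: 0.05<=p<0.10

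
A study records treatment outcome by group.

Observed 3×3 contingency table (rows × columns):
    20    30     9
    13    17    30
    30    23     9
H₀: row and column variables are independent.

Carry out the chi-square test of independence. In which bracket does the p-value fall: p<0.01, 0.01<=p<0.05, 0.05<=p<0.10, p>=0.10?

Row totals [59, 60, 62], col totals [63, 70, 48], n=181
χ² = (20−20.54)²/20.54 + (30−22.82)²/22.82 + (9−15.65)²/15.65 + (13−20.88)²/20.88 + (17−23.20)²/23.20 + (30−15.91)²/15.91 + (30−21.58)²/21.58 + (23−23.98)²/23.98 + (9−16.44)²/16.44 = 28.9009
df = 4
p-value (upper-tail) = 0.00001
→ bracket: p<0.01

p-value bracket: p<0.01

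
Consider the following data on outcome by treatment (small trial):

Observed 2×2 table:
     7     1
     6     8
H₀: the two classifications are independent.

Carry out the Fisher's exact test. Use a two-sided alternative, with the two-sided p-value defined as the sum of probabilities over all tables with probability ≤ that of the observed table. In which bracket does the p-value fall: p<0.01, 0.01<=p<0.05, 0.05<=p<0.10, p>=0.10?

Margins: r₁=8, r₂=14, c₁=13, c₂=9, n=22
p_obs = C(8,7)·C(14,6)/C(22,13); sum pmf over tables with pmf ≤ p_obs
p-value (two-sided) = 0.07430
→ bracket: 0.05<=p<0.10

p-value bracket: 0.05<=p<0.10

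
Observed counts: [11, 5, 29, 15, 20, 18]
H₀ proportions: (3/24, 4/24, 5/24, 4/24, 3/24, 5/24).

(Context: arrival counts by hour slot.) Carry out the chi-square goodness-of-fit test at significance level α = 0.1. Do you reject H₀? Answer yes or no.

reject H₀: yes

n = 98; E_i = n·p_i = [12.25, 16.33, 20.42, 16.33, 12.25, 20.42]
χ² = (11−12.25)²/12.25 + (5−16.33)²/16.33 + (29−20.42)²/20.42 + (15−16.33)²/16.33 + (20−12.25)²/12.25 + (18−20.42)²/20.42 = 16.8980
df = 5
p-value (upper-tail) = 0.00470
At α=0.1: p < α → reject H₀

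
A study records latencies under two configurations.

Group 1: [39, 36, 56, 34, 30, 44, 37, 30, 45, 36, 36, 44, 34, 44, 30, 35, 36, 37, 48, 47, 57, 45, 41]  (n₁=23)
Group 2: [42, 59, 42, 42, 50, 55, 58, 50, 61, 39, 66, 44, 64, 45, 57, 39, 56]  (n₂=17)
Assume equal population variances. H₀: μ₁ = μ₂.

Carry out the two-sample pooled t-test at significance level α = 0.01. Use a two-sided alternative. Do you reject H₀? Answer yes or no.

reject H₀: yes

x̄₁=40.043, s₁=7.498, n₁=23
x̄₂=51.118, s₂=9.020, n₂=17
s_p² = [22·7.498² + 16·9.020²]/38 = 66.8085
SE = √(s_p²·(1/23+1/17)) = 2.6143
t = (40.043−51.118)/2.6143 = -4.2360
df = 38
p-value (two-sided) = 0.00014
At α=0.01: p < α → reject H₀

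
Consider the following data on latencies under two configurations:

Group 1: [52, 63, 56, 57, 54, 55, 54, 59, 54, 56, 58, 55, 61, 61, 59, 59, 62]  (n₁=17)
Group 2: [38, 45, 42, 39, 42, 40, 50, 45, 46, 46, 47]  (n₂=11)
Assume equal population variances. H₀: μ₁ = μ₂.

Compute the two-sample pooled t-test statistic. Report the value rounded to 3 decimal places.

test statistic = 10.359

x̄₁=57.353, s₁=3.220, n₁=17
x̄₂=43.636, s₂=3.722, n₂=11
s_p² = [16·3.220² + 10·3.722²]/26 = 11.7088
SE = √(s_p²·(1/17+1/11)) = 1.3241
t = (57.353−43.636)/1.3241 = 10.3593
df = 26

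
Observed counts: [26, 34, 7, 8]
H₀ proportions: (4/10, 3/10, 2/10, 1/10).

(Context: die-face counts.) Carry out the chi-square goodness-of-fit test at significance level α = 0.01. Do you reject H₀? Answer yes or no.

n = 75; E_i = n·p_i = [30.00, 22.50, 15.00, 7.50]
χ² = (26−30.00)²/30.00 + (34−22.50)²/22.50 + (7−15.00)²/15.00 + (8−7.50)²/7.50 = 10.7111
df = 3
p-value (upper-tail) = 0.01340
At α=0.01: p ≥ α → fail to reject H₀

reject H₀: no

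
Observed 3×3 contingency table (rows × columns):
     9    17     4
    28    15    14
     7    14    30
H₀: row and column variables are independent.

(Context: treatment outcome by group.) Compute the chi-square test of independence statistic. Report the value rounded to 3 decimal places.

Row totals [30, 57, 51], col totals [44, 46, 48], n=138
χ² = (9−9.57)²/9.57 + (17−10.00)²/10.00 + (4−10.43)²/10.43 + (28−18.17)²/18.17 + (15−19.00)²/19.00 + (14−19.83)²/19.83 + (7−16.26)²/16.26 + (14−17.00)²/17.00 + (30−17.74)²/17.74 = 31.0464
df = 4

test statistic = 31.046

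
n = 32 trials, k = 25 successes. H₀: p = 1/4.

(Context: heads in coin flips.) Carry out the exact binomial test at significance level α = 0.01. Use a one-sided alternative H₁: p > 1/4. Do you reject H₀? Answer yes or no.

Exact binomial: n=32, k=25, p₀=1/4=0.2500
P(X≥25) from Σ C(n,i)·p₀^i·(1−p₀)^(n−i)
p-value (one-sided, H₁ greater) = 0.00000
At α=0.01: p < α → reject H₀

reject H₀: yes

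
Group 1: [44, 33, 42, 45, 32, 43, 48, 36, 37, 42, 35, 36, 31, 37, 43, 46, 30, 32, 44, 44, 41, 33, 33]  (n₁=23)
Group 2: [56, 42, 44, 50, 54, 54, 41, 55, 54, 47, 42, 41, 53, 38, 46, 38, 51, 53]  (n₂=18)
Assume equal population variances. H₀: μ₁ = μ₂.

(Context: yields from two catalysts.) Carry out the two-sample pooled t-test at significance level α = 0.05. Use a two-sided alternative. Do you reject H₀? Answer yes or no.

reject H₀: yes

x̄₁=38.565, s₁=5.575, n₁=23
x̄₂=47.722, s₂=6.295, n₂=18
s_p² = [22·5.575² + 17·6.295²]/39 = 34.8016
SE = √(s_p²·(1/23+1/18)) = 1.8565
t = (38.565−47.722)/1.8565 = -4.9324
df = 39
p-value (two-sided) = 0.00002
At α=0.05: p < α → reject H₀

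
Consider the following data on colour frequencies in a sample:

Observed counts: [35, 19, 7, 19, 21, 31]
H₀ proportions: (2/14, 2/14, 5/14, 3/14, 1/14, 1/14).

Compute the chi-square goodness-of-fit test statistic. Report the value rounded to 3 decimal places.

n = 132; E_i = n·p_i = [18.86, 18.86, 47.14, 28.29, 9.43, 9.43]
χ² = (35−18.86)²/18.86 + (19−18.86)²/18.86 + (7−47.14)²/47.14 + (19−28.29)²/28.29 + (21−9.43)²/9.43 + (31−9.43)²/9.43 = 114.6051
df = 5

test statistic = 114.605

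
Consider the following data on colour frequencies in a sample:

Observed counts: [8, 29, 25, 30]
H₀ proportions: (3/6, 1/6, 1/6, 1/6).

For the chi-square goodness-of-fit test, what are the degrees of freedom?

df = k − 1 = 4 − 1 = 3

degrees of freedom = 3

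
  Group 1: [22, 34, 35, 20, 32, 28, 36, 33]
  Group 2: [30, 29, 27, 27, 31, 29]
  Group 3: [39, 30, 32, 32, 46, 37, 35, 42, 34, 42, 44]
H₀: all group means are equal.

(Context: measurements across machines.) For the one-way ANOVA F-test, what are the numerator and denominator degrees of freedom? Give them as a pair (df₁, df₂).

degrees of freedom = [2, 22]

k = 3 groups, N = 25 total
df = (k−1, N−k) = (3−1, 25−3) = (2, 22)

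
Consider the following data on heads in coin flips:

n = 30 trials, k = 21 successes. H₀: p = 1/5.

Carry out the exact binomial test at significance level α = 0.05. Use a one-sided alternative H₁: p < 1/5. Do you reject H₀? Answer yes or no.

reject H₀: no

Exact binomial: n=30, k=21, p₀=1/5=0.2000
P(X≤21) from Σ C(n,i)·p₀^i·(1−p₀)^(n−i)
p-value (one-sided, H₁ less) = 1.00000
At α=0.05: p ≥ α → fail to reject H₀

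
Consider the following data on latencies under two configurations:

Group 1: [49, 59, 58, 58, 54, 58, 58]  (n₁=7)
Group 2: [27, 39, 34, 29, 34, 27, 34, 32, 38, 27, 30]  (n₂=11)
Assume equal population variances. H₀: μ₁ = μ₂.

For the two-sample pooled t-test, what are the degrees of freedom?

df = n₁ + n₂ − 2 = 7 + 11 − 2 = 16

degrees of freedom = 16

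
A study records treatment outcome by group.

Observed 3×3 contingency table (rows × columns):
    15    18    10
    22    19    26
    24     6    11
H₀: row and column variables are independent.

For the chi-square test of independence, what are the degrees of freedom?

df = (r−1)(c−1) = (3−1)·(3−1) = 4

degrees of freedom = 4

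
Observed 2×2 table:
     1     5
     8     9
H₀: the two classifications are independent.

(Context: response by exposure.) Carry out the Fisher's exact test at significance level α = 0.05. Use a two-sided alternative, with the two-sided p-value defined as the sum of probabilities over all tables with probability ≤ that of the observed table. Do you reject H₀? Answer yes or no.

Margins: r₁=6, r₂=17, c₁=9, c₂=14, n=23
p_obs = C(6,1)·C(17,8)/C(23,9); sum pmf over tables with pmf ≤ p_obs
p-value (two-sided) = 0.34013
At α=0.05: p ≥ α → fail to reject H₀

reject H₀: no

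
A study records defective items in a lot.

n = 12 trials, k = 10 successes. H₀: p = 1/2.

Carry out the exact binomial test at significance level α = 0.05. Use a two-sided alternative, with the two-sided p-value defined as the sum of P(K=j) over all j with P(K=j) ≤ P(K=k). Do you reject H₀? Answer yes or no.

Exact binomial: n=12, k=10, p₀=1/2=0.5000
P(X=j) = C(n,j)·p₀^j·(1−p₀)^(n−j); p = Σ P(X=j) over j with P(X=j) ≤ P(X=10)
p-value (two-sided) = 0.03857
At α=0.05: p < α → reject H₀

reject H₀: yes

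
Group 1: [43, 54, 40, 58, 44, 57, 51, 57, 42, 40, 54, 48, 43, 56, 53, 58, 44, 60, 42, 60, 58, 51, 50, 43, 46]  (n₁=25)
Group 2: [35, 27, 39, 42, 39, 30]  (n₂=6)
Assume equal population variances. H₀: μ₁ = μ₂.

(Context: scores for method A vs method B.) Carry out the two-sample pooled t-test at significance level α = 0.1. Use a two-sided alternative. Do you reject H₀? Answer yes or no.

x̄₁=50.080, s₁=6.879, n₁=25
x̄₂=35.333, s₂=5.820, n₂=6
s_p² = [24·6.879² + 5·5.820²]/29 = 45.0060
SE = √(s_p²·(1/25+1/6)) = 3.0498
t = (50.080−35.333)/3.0498 = 4.8353
df = 29
p-value (two-sided) = 0.00004
At α=0.1: p < α → reject H₀

reject H₀: yes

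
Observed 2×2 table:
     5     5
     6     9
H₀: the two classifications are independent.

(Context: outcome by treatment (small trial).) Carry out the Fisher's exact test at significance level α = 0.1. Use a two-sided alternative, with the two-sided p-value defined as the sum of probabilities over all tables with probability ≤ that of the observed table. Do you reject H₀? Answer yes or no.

reject H₀: no

Margins: r₁=10, r₂=15, c₁=11, c₂=14, n=25
p_obs = C(10,5)·C(15,6)/C(25,11); sum pmf over tables with pmf ≤ p_obs
p-value (two-sided) = 0.69683
At α=0.1: p ≥ α → fail to reject H₀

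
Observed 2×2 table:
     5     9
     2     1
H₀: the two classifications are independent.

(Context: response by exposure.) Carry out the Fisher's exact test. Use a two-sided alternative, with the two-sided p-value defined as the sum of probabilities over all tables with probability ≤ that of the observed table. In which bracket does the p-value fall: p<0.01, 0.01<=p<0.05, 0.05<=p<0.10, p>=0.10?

Margins: r₁=14, r₂=3, c₁=7, c₂=10, n=17
p_obs = C(14,5)·C(3,2)/C(17,7); sum pmf over tables with pmf ≤ p_obs
p-value (two-sided) = 0.53676
→ bracket: p>=0.10

p-value bracket: p>=0.10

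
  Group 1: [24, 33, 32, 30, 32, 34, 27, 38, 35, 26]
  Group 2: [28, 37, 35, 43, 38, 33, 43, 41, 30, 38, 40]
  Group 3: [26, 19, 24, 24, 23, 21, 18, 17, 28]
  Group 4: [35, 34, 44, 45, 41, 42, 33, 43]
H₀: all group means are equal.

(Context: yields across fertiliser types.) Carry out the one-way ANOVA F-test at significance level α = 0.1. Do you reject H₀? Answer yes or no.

Group means [31.10, 36.91, 22.22, 39.62], grand mean 32.474
SSB = Σnᵢ(x̄ᵢ−x̄)² = 1590.234; SSW = ΣΣ(x−x̄ᵢ)² = 695.240
MSB = 1590.234/3 = 530.0780; MSW = 695.240/34 = 20.4482
F = MSB/MSW = 25.9229
df = (3, 34)
p-value (upper-tail) = 0.00000
At α=0.1: p < α → reject H₀

reject H₀: yes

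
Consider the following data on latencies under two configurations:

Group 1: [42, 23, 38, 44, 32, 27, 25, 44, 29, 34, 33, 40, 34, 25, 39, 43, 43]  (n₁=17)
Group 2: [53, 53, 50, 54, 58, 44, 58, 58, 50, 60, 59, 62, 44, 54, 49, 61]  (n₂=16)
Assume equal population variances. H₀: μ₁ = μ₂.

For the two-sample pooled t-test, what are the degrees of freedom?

degrees of freedom = 31

df = n₁ + n₂ − 2 = 17 + 16 − 2 = 31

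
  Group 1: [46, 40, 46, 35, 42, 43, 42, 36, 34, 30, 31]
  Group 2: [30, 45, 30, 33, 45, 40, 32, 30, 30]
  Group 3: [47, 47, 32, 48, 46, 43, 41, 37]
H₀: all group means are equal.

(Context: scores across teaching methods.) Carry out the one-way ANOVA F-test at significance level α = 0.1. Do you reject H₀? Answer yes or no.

reject H₀: yes

Group means [38.64, 35.00, 42.62], grand mean 38.607
SSB = Σnᵢ(x̄ᵢ−x̄)² = 246.258; SSW = ΣΣ(x−x̄ᵢ)² = 890.420
MSB = 246.258/2 = 123.1291; MSW = 890.420/25 = 35.6168
F = MSB/MSW = 3.4570
df = (2, 25)
p-value (upper-tail) = 0.04726
At α=0.1: p < α → reject H₀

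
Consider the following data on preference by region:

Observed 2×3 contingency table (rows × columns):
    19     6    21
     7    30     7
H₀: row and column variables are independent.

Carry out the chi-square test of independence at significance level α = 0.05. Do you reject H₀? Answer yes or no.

reject H₀: yes

Row totals [46, 44], col totals [26, 36, 28], n=90
χ² = (19−13.29)²/13.29 + (6−18.40)²/18.40 + (21−14.31)²/14.31 + (7−12.71)²/12.71 + (30−17.60)²/17.60 + (7−13.69)²/13.69 = 28.5081
df = 2
p-value (upper-tail) = 0.00000
At α=0.05: p < α → reject H₀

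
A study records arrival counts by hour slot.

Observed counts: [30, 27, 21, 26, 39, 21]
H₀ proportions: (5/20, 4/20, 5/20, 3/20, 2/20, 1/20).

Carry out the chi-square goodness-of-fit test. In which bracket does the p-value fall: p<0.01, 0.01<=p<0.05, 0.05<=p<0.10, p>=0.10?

p-value bracket: p<0.01

n = 164; E_i = n·p_i = [41.00, 32.80, 41.00, 24.60, 16.40, 8.20]
χ² = (30−41.00)²/41.00 + (27−32.80)²/32.80 + (21−41.00)²/41.00 + (26−24.60)²/24.60 + (39−16.40)²/16.40 + (21−8.20)²/8.20 = 64.9370
df = 5
p-value (upper-tail) = 0.00000
→ bracket: p<0.01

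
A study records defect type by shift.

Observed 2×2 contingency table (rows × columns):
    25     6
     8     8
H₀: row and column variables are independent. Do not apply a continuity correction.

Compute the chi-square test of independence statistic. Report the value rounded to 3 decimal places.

test statistic = 4.739

Row totals [31, 16], col totals [33, 14], n=47
χ² = (25−21.77)²/21.77 + (6−9.23)²/9.23 + (8−11.23)²/11.23 + (8−4.77)²/4.77 = 4.7387
df = 1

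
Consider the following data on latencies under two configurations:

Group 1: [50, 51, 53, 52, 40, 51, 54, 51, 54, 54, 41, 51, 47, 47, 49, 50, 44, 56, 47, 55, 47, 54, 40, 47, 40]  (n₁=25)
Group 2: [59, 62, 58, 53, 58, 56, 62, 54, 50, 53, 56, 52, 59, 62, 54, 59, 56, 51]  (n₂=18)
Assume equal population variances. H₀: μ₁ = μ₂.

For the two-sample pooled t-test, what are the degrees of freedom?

df = n₁ + n₂ − 2 = 25 + 18 − 2 = 41

degrees of freedom = 41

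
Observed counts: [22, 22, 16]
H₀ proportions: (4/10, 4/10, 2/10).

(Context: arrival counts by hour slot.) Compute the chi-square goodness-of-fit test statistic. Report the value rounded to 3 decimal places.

n = 60; E_i = n·p_i = [24.00, 24.00, 12.00]
χ² = (22−24.00)²/24.00 + (22−24.00)²/24.00 + (16−12.00)²/12.00 = 1.6667
df = 2

test statistic = 1.667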